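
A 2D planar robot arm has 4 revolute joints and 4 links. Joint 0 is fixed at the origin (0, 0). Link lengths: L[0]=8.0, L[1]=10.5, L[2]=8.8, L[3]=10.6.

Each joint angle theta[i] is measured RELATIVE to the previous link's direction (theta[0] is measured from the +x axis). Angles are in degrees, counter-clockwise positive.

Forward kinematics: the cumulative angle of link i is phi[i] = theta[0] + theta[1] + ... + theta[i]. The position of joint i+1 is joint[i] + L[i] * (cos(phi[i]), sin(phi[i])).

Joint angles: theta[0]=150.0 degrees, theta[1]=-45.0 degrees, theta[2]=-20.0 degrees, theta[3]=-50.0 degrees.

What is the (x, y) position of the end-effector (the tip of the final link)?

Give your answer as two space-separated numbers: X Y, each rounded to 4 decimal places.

Answer: -0.1958 28.9886

Derivation:
joint[0] = (0.0000, 0.0000)  (base)
link 0: phi[0] = 150 = 150 deg
  cos(150 deg) = -0.8660, sin(150 deg) = 0.5000
  joint[1] = (0.0000, 0.0000) + 8 * (-0.8660, 0.5000) = (0.0000 + -6.9282, 0.0000 + 4.0000) = (-6.9282, 4.0000)
link 1: phi[1] = 150 + -45 = 105 deg
  cos(105 deg) = -0.2588, sin(105 deg) = 0.9659
  joint[2] = (-6.9282, 4.0000) + 10.5 * (-0.2588, 0.9659) = (-6.9282 + -2.7176, 4.0000 + 10.1422) = (-9.6458, 14.1422)
link 2: phi[2] = 150 + -45 + -20 = 85 deg
  cos(85 deg) = 0.0872, sin(85 deg) = 0.9962
  joint[3] = (-9.6458, 14.1422) + 8.8 * (0.0872, 0.9962) = (-9.6458 + 0.7670, 14.1422 + 8.7665) = (-8.8788, 22.9087)
link 3: phi[3] = 150 + -45 + -20 + -50 = 35 deg
  cos(35 deg) = 0.8192, sin(35 deg) = 0.5736
  joint[4] = (-8.8788, 22.9087) + 10.6 * (0.8192, 0.5736) = (-8.8788 + 8.6830, 22.9087 + 6.0799) = (-0.1958, 28.9886)
End effector: (-0.1958, 28.9886)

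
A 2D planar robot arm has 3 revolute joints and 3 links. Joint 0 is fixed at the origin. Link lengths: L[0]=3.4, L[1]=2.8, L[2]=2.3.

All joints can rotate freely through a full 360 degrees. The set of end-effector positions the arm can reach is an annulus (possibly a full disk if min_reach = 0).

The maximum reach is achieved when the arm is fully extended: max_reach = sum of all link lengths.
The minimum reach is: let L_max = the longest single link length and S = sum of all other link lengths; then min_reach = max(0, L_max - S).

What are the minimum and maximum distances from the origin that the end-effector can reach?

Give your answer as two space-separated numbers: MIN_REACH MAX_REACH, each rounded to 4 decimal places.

Link lengths: [3.4, 2.8, 2.3]
max_reach = 3.4 + 2.8 + 2.3 = 8.5
L_max = max([3.4, 2.8, 2.3]) = 3.4
S (sum of others) = 8.5 - 3.4 = 5.1
min_reach = max(0, 3.4 - 5.1) = max(0, -1.7) = 0

Answer: 0.0000 8.5000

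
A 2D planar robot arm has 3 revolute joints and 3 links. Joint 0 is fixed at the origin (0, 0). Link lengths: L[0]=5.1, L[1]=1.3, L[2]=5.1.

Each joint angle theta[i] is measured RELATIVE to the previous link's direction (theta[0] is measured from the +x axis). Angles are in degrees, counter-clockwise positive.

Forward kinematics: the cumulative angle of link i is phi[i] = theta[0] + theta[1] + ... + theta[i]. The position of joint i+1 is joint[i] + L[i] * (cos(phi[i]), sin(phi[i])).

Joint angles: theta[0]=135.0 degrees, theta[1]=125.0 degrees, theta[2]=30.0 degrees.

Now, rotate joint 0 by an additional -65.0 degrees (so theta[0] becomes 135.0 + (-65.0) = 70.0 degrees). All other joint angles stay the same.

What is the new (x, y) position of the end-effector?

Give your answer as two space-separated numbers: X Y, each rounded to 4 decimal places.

joint[0] = (0.0000, 0.0000)  (base)
link 0: phi[0] = 70 = 70 deg
  cos(70 deg) = 0.3420, sin(70 deg) = 0.9397
  joint[1] = (0.0000, 0.0000) + 5.1 * (0.3420, 0.9397) = (0.0000 + 1.7443, 0.0000 + 4.7924) = (1.7443, 4.7924)
link 1: phi[1] = 70 + 125 = 195 deg
  cos(195 deg) = -0.9659, sin(195 deg) = -0.2588
  joint[2] = (1.7443, 4.7924) + 1.3 * (-0.9659, -0.2588) = (1.7443 + -1.2557, 4.7924 + -0.3365) = (0.4886, 4.4560)
link 2: phi[2] = 70 + 125 + 30 = 225 deg
  cos(225 deg) = -0.7071, sin(225 deg) = -0.7071
  joint[3] = (0.4886, 4.4560) + 5.1 * (-0.7071, -0.7071) = (0.4886 + -3.6062, 4.4560 + -3.6062) = (-3.1176, 0.8497)
End effector: (-3.1176, 0.8497)

Answer: -3.1176 0.8497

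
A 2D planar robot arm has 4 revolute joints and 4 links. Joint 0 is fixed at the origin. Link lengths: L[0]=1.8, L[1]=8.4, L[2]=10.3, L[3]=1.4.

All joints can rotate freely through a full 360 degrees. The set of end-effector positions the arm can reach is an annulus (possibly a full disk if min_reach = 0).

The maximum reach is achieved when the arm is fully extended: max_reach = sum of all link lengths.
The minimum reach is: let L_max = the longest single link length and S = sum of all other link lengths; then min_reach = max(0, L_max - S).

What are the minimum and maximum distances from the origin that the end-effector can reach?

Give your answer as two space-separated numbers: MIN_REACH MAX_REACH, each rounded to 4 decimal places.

Answer: 0.0000 21.9000

Derivation:
Link lengths: [1.8, 8.4, 10.3, 1.4]
max_reach = 1.8 + 8.4 + 10.3 + 1.4 = 21.9
L_max = max([1.8, 8.4, 10.3, 1.4]) = 10.3
S (sum of others) = 21.9 - 10.3 = 11.6
min_reach = max(0, 10.3 - 11.6) = max(0, -1.3) = 0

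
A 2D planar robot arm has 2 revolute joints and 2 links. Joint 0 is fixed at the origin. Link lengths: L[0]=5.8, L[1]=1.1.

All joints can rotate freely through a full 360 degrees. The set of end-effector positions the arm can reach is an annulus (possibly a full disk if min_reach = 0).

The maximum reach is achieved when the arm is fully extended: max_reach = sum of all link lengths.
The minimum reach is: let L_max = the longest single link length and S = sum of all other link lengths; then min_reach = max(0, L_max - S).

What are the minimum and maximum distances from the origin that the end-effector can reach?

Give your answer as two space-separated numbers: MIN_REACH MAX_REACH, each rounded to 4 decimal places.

Answer: 4.7000 6.9000

Derivation:
Link lengths: [5.8, 1.1]
max_reach = 5.8 + 1.1 = 6.9
L_max = max([5.8, 1.1]) = 5.8
S (sum of others) = 6.9 - 5.8 = 1.1
min_reach = max(0, 5.8 - 1.1) = max(0, 4.7) = 4.7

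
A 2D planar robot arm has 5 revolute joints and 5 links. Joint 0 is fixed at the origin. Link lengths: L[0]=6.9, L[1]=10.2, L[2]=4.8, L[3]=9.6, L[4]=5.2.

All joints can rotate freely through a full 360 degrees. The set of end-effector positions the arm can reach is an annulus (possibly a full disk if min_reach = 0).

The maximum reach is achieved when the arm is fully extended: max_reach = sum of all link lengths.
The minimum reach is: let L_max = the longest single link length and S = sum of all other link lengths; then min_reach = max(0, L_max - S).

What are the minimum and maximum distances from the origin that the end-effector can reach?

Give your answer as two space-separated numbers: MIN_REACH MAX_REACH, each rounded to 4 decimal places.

Link lengths: [6.9, 10.2, 4.8, 9.6, 5.2]
max_reach = 6.9 + 10.2 + 4.8 + 9.6 + 5.2 = 36.7
L_max = max([6.9, 10.2, 4.8, 9.6, 5.2]) = 10.2
S (sum of others) = 36.7 - 10.2 = 26.5
min_reach = max(0, 10.2 - 26.5) = max(0, -16.3) = 0

Answer: 0.0000 36.7000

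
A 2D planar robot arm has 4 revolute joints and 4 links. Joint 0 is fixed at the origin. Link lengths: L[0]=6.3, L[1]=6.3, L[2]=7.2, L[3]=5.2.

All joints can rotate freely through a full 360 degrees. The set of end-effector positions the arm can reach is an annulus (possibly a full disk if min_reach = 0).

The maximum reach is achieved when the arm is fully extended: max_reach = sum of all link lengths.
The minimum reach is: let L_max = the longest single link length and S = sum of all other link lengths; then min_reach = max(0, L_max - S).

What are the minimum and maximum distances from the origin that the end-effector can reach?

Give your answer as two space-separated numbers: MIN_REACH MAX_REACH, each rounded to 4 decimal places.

Answer: 0.0000 25.0000

Derivation:
Link lengths: [6.3, 6.3, 7.2, 5.2]
max_reach = 6.3 + 6.3 + 7.2 + 5.2 = 25
L_max = max([6.3, 6.3, 7.2, 5.2]) = 7.2
S (sum of others) = 25 - 7.2 = 17.8
min_reach = max(0, 7.2 - 17.8) = max(0, -10.6) = 0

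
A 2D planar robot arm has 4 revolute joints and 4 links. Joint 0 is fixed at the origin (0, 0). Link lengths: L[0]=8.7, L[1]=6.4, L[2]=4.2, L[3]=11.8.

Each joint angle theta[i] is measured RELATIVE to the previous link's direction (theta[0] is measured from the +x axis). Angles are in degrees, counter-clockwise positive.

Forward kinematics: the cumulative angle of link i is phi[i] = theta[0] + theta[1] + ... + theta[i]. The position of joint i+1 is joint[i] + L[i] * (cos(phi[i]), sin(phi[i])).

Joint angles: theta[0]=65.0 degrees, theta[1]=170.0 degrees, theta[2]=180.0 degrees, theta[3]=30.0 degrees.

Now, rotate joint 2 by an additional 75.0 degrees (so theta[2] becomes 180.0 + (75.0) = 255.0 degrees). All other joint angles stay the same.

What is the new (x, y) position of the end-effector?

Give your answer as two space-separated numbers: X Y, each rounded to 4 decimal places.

joint[0] = (0.0000, 0.0000)  (base)
link 0: phi[0] = 65 = 65 deg
  cos(65 deg) = 0.4226, sin(65 deg) = 0.9063
  joint[1] = (0.0000, 0.0000) + 8.7 * (0.4226, 0.9063) = (0.0000 + 3.6768, 0.0000 + 7.8849) = (3.6768, 7.8849)
link 1: phi[1] = 65 + 170 = 235 deg
  cos(235 deg) = -0.5736, sin(235 deg) = -0.8192
  joint[2] = (3.6768, 7.8849) + 6.4 * (-0.5736, -0.8192) = (3.6768 + -3.6709, 7.8849 + -5.2426) = (0.0059, 2.6423)
link 2: phi[2] = 65 + 170 + 255 = 490 deg
  cos(490 deg) = -0.6428, sin(490 deg) = 0.7660
  joint[3] = (0.0059, 2.6423) + 4.2 * (-0.6428, 0.7660) = (0.0059 + -2.6997, 2.6423 + 3.2174) = (-2.6938, 5.8597)
link 3: phi[3] = 65 + 170 + 255 + 30 = 520 deg
  cos(520 deg) = -0.9397, sin(520 deg) = 0.3420
  joint[4] = (-2.6938, 5.8597) + 11.8 * (-0.9397, 0.3420) = (-2.6938 + -11.0884, 5.8597 + 4.0358) = (-13.7822, 9.8955)
End effector: (-13.7822, 9.8955)

Answer: -13.7822 9.8955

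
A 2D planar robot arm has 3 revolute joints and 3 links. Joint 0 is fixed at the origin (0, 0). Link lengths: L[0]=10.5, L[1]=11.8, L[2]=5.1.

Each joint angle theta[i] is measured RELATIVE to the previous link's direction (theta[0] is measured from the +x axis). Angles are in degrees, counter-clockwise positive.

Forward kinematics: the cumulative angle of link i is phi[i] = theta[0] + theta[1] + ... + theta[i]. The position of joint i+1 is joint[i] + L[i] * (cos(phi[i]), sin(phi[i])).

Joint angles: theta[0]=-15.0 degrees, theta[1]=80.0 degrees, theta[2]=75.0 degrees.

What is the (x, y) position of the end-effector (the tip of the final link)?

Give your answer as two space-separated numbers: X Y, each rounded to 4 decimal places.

joint[0] = (0.0000, 0.0000)  (base)
link 0: phi[0] = -15 = -15 deg
  cos(-15 deg) = 0.9659, sin(-15 deg) = -0.2588
  joint[1] = (0.0000, 0.0000) + 10.5 * (0.9659, -0.2588) = (0.0000 + 10.1422, 0.0000 + -2.7176) = (10.1422, -2.7176)
link 1: phi[1] = -15 + 80 = 65 deg
  cos(65 deg) = 0.4226, sin(65 deg) = 0.9063
  joint[2] = (10.1422, -2.7176) + 11.8 * (0.4226, 0.9063) = (10.1422 + 4.9869, -2.7176 + 10.6944) = (15.1291, 7.9768)
link 2: phi[2] = -15 + 80 + 75 = 140 deg
  cos(140 deg) = -0.7660, sin(140 deg) = 0.6428
  joint[3] = (15.1291, 7.9768) + 5.1 * (-0.7660, 0.6428) = (15.1291 + -3.9068, 7.9768 + 3.2782) = (11.2223, 11.2550)
End effector: (11.2223, 11.2550)

Answer: 11.2223 11.2550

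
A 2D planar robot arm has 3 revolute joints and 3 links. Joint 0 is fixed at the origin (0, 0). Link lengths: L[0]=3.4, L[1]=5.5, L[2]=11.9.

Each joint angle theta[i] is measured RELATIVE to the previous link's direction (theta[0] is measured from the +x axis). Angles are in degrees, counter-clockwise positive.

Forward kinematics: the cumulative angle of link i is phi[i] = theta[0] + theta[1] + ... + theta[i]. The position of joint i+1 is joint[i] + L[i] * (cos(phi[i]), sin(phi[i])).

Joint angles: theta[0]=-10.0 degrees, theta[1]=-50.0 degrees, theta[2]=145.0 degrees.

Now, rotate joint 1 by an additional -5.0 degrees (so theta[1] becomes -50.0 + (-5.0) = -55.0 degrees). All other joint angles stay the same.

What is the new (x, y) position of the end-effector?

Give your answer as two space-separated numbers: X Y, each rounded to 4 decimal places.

joint[0] = (0.0000, 0.0000)  (base)
link 0: phi[0] = -10 = -10 deg
  cos(-10 deg) = 0.9848, sin(-10 deg) = -0.1736
  joint[1] = (0.0000, 0.0000) + 3.4 * (0.9848, -0.1736) = (0.0000 + 3.3483, 0.0000 + -0.5904) = (3.3483, -0.5904)
link 1: phi[1] = -10 + -55 = -65 deg
  cos(-65 deg) = 0.4226, sin(-65 deg) = -0.9063
  joint[2] = (3.3483, -0.5904) + 5.5 * (0.4226, -0.9063) = (3.3483 + 2.3244, -0.5904 + -4.9847) = (5.6727, -5.5751)
link 2: phi[2] = -10 + -55 + 145 = 80 deg
  cos(80 deg) = 0.1736, sin(80 deg) = 0.9848
  joint[3] = (5.6727, -5.5751) + 11.9 * (0.1736, 0.9848) = (5.6727 + 2.0664, -5.5751 + 11.7192) = (7.7392, 6.1441)
End effector: (7.7392, 6.1441)

Answer: 7.7392 6.1441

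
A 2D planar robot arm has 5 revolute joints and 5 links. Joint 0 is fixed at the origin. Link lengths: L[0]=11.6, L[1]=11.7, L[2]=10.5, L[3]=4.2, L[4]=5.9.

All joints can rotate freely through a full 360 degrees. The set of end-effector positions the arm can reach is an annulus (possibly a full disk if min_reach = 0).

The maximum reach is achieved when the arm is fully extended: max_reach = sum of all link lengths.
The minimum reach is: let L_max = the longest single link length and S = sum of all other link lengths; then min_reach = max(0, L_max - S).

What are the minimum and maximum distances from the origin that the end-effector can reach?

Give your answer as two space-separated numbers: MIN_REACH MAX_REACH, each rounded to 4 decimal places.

Answer: 0.0000 43.9000

Derivation:
Link lengths: [11.6, 11.7, 10.5, 4.2, 5.9]
max_reach = 11.6 + 11.7 + 10.5 + 4.2 + 5.9 = 43.9
L_max = max([11.6, 11.7, 10.5, 4.2, 5.9]) = 11.7
S (sum of others) = 43.9 - 11.7 = 32.2
min_reach = max(0, 11.7 - 32.2) = max(0, -20.5) = 0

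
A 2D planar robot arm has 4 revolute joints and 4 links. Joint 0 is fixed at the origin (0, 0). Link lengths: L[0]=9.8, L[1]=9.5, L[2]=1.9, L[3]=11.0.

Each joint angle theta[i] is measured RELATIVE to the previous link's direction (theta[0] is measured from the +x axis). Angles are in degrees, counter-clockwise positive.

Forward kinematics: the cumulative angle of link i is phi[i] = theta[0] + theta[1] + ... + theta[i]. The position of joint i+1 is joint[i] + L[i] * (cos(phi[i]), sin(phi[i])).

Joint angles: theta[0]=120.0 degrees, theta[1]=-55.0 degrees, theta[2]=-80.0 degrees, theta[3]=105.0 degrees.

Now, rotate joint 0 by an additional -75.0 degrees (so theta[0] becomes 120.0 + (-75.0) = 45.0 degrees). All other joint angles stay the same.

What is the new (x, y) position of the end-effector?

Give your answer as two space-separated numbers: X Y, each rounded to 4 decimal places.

Answer: 26.9105 6.2270

Derivation:
joint[0] = (0.0000, 0.0000)  (base)
link 0: phi[0] = 45 = 45 deg
  cos(45 deg) = 0.7071, sin(45 deg) = 0.7071
  joint[1] = (0.0000, 0.0000) + 9.8 * (0.7071, 0.7071) = (0.0000 + 6.9296, 0.0000 + 6.9296) = (6.9296, 6.9296)
link 1: phi[1] = 45 + -55 = -10 deg
  cos(-10 deg) = 0.9848, sin(-10 deg) = -0.1736
  joint[2] = (6.9296, 6.9296) + 9.5 * (0.9848, -0.1736) = (6.9296 + 9.3557, 6.9296 + -1.6497) = (16.2853, 5.2800)
link 2: phi[2] = 45 + -55 + -80 = -90 deg
  cos(-90 deg) = 0.0000, sin(-90 deg) = -1.0000
  joint[3] = (16.2853, 5.2800) + 1.9 * (0.0000, -1.0000) = (16.2853 + 0.0000, 5.2800 + -1.9000) = (16.2853, 3.3800)
link 3: phi[3] = 45 + -55 + -80 + 105 = 15 deg
  cos(15 deg) = 0.9659, sin(15 deg) = 0.2588
  joint[4] = (16.2853, 3.3800) + 11 * (0.9659, 0.2588) = (16.2853 + 10.6252, 3.3800 + 2.8470) = (26.9105, 6.2270)
End effector: (26.9105, 6.2270)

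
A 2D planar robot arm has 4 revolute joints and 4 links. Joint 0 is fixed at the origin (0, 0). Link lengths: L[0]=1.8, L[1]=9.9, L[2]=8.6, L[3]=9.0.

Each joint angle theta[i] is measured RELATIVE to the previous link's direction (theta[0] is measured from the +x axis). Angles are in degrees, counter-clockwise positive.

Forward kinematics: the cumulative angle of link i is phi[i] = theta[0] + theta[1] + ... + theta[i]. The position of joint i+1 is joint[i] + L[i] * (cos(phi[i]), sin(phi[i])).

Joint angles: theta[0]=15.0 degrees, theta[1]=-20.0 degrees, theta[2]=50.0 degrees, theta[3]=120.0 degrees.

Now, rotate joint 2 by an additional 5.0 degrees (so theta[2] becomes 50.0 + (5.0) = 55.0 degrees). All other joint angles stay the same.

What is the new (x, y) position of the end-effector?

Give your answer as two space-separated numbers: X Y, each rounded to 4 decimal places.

Answer: 8.2657 7.7538

Derivation:
joint[0] = (0.0000, 0.0000)  (base)
link 0: phi[0] = 15 = 15 deg
  cos(15 deg) = 0.9659, sin(15 deg) = 0.2588
  joint[1] = (0.0000, 0.0000) + 1.8 * (0.9659, 0.2588) = (0.0000 + 1.7387, 0.0000 + 0.4659) = (1.7387, 0.4659)
link 1: phi[1] = 15 + -20 = -5 deg
  cos(-5 deg) = 0.9962, sin(-5 deg) = -0.0872
  joint[2] = (1.7387, 0.4659) + 9.9 * (0.9962, -0.0872) = (1.7387 + 9.8623, 0.4659 + -0.8628) = (11.6010, -0.3970)
link 2: phi[2] = 15 + -20 + 55 = 50 deg
  cos(50 deg) = 0.6428, sin(50 deg) = 0.7660
  joint[3] = (11.6010, -0.3970) + 8.6 * (0.6428, 0.7660) = (11.6010 + 5.5280, -0.3970 + 6.5880) = (17.1290, 6.1910)
link 3: phi[3] = 15 + -20 + 55 + 120 = 170 deg
  cos(170 deg) = -0.9848, sin(170 deg) = 0.1736
  joint[4] = (17.1290, 6.1910) + 9 * (-0.9848, 0.1736) = (17.1290 + -8.8633, 6.1910 + 1.5628) = (8.2657, 7.7538)
End effector: (8.2657, 7.7538)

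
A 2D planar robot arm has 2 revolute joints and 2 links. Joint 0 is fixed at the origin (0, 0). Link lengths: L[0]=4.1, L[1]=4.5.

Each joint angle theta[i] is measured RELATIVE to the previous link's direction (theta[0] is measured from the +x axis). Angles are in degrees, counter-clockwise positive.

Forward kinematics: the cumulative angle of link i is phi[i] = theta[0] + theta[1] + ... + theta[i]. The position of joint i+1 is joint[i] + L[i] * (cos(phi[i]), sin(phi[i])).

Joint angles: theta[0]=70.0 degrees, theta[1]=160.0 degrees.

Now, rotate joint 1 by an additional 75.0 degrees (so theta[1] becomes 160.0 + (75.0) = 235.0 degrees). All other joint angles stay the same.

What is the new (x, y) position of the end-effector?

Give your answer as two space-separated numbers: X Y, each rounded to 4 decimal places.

joint[0] = (0.0000, 0.0000)  (base)
link 0: phi[0] = 70 = 70 deg
  cos(70 deg) = 0.3420, sin(70 deg) = 0.9397
  joint[1] = (0.0000, 0.0000) + 4.1 * (0.3420, 0.9397) = (0.0000 + 1.4023, 0.0000 + 3.8527) = (1.4023, 3.8527)
link 1: phi[1] = 70 + 235 = 305 deg
  cos(305 deg) = 0.5736, sin(305 deg) = -0.8192
  joint[2] = (1.4023, 3.8527) + 4.5 * (0.5736, -0.8192) = (1.4023 + 2.5811, 3.8527 + -3.6862) = (3.9834, 0.1666)
End effector: (3.9834, 0.1666)

Answer: 3.9834 0.1666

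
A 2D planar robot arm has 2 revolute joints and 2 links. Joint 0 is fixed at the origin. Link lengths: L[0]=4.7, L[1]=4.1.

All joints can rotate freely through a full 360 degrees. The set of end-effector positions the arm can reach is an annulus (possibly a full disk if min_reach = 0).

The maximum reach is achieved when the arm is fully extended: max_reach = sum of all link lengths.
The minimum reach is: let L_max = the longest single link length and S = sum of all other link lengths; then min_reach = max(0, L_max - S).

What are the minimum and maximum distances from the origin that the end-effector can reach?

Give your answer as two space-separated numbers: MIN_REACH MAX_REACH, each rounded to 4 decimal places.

Link lengths: [4.7, 4.1]
max_reach = 4.7 + 4.1 = 8.8
L_max = max([4.7, 4.1]) = 4.7
S (sum of others) = 8.8 - 4.7 = 4.1
min_reach = max(0, 4.7 - 4.1) = max(0, 0.6) = 0.6

Answer: 0.6000 8.8000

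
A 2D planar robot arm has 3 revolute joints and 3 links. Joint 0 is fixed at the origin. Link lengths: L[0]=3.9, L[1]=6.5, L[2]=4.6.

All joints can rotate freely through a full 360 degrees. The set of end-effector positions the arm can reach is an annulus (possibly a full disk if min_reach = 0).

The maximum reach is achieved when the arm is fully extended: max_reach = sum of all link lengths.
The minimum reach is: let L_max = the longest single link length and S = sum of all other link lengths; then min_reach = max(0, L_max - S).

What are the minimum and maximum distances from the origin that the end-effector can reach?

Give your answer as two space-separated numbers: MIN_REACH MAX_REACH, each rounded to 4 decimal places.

Link lengths: [3.9, 6.5, 4.6]
max_reach = 3.9 + 6.5 + 4.6 = 15
L_max = max([3.9, 6.5, 4.6]) = 6.5
S (sum of others) = 15 - 6.5 = 8.5
min_reach = max(0, 6.5 - 8.5) = max(0, -2) = 0

Answer: 0.0000 15.0000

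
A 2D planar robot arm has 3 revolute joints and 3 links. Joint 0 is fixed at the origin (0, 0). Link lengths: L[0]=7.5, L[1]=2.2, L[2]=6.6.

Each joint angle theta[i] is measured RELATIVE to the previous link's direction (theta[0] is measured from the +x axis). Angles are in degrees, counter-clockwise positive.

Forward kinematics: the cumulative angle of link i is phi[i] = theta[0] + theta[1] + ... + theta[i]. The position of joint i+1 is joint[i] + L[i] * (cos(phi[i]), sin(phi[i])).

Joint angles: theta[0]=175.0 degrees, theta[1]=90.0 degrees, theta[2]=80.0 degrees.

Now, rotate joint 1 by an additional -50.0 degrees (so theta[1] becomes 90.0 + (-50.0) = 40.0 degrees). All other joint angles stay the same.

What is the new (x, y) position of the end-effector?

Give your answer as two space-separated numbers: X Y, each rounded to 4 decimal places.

Answer: -6.4843 -6.5898

Derivation:
joint[0] = (0.0000, 0.0000)  (base)
link 0: phi[0] = 175 = 175 deg
  cos(175 deg) = -0.9962, sin(175 deg) = 0.0872
  joint[1] = (0.0000, 0.0000) + 7.5 * (-0.9962, 0.0872) = (0.0000 + -7.4715, 0.0000 + 0.6537) = (-7.4715, 0.6537)
link 1: phi[1] = 175 + 40 = 215 deg
  cos(215 deg) = -0.8192, sin(215 deg) = -0.5736
  joint[2] = (-7.4715, 0.6537) + 2.2 * (-0.8192, -0.5736) = (-7.4715 + -1.8021, 0.6537 + -1.2619) = (-9.2736, -0.6082)
link 2: phi[2] = 175 + 40 + 80 = 295 deg
  cos(295 deg) = 0.4226, sin(295 deg) = -0.9063
  joint[3] = (-9.2736, -0.6082) + 6.6 * (0.4226, -0.9063) = (-9.2736 + 2.7893, -0.6082 + -5.9816) = (-6.4843, -6.5898)
End effector: (-6.4843, -6.5898)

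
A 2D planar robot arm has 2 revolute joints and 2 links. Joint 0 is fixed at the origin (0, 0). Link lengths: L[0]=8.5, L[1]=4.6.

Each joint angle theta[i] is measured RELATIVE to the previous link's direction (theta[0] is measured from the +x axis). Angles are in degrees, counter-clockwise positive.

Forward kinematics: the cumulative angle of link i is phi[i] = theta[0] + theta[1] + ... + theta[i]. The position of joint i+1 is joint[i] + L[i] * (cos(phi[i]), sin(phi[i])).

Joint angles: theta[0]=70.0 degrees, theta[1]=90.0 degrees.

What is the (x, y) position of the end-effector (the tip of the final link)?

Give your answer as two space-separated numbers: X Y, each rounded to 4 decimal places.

joint[0] = (0.0000, 0.0000)  (base)
link 0: phi[0] = 70 = 70 deg
  cos(70 deg) = 0.3420, sin(70 deg) = 0.9397
  joint[1] = (0.0000, 0.0000) + 8.5 * (0.3420, 0.9397) = (0.0000 + 2.9072, 0.0000 + 7.9874) = (2.9072, 7.9874)
link 1: phi[1] = 70 + 90 = 160 deg
  cos(160 deg) = -0.9397, sin(160 deg) = 0.3420
  joint[2] = (2.9072, 7.9874) + 4.6 * (-0.9397, 0.3420) = (2.9072 + -4.3226, 7.9874 + 1.5733) = (-1.4154, 9.5607)
End effector: (-1.4154, 9.5607)

Answer: -1.4154 9.5607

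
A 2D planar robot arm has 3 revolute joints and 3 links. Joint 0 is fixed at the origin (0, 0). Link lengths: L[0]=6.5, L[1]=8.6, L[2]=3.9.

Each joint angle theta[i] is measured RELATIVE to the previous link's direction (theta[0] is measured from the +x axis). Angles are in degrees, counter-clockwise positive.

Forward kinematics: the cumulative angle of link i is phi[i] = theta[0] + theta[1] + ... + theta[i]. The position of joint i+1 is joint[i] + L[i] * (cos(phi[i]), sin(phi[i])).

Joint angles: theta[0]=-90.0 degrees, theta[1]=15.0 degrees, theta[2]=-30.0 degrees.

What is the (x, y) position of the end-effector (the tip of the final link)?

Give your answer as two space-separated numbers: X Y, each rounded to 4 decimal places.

Answer: 1.2164 -18.5741

Derivation:
joint[0] = (0.0000, 0.0000)  (base)
link 0: phi[0] = -90 = -90 deg
  cos(-90 deg) = 0.0000, sin(-90 deg) = -1.0000
  joint[1] = (0.0000, 0.0000) + 6.5 * (0.0000, -1.0000) = (0.0000 + 0.0000, 0.0000 + -6.5000) = (0.0000, -6.5000)
link 1: phi[1] = -90 + 15 = -75 deg
  cos(-75 deg) = 0.2588, sin(-75 deg) = -0.9659
  joint[2] = (0.0000, -6.5000) + 8.6 * (0.2588, -0.9659) = (0.0000 + 2.2258, -6.5000 + -8.3070) = (2.2258, -14.8070)
link 2: phi[2] = -90 + 15 + -30 = -105 deg
  cos(-105 deg) = -0.2588, sin(-105 deg) = -0.9659
  joint[3] = (2.2258, -14.8070) + 3.9 * (-0.2588, -0.9659) = (2.2258 + -1.0094, -14.8070 + -3.7671) = (1.2164, -18.5741)
End effector: (1.2164, -18.5741)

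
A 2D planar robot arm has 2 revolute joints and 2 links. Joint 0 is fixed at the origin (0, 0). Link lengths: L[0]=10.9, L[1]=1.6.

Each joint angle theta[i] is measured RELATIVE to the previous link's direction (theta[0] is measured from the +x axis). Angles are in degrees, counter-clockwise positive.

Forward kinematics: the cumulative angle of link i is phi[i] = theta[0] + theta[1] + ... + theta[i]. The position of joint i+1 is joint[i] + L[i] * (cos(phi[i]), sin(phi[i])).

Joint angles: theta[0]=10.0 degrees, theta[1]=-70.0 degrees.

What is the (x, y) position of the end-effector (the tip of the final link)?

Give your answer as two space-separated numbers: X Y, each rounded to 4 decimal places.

Answer: 11.5344 0.5071

Derivation:
joint[0] = (0.0000, 0.0000)  (base)
link 0: phi[0] = 10 = 10 deg
  cos(10 deg) = 0.9848, sin(10 deg) = 0.1736
  joint[1] = (0.0000, 0.0000) + 10.9 * (0.9848, 0.1736) = (0.0000 + 10.7344, 0.0000 + 1.8928) = (10.7344, 1.8928)
link 1: phi[1] = 10 + -70 = -60 deg
  cos(-60 deg) = 0.5000, sin(-60 deg) = -0.8660
  joint[2] = (10.7344, 1.8928) + 1.6 * (0.5000, -0.8660) = (10.7344 + 0.8000, 1.8928 + -1.3856) = (11.5344, 0.5071)
End effector: (11.5344, 0.5071)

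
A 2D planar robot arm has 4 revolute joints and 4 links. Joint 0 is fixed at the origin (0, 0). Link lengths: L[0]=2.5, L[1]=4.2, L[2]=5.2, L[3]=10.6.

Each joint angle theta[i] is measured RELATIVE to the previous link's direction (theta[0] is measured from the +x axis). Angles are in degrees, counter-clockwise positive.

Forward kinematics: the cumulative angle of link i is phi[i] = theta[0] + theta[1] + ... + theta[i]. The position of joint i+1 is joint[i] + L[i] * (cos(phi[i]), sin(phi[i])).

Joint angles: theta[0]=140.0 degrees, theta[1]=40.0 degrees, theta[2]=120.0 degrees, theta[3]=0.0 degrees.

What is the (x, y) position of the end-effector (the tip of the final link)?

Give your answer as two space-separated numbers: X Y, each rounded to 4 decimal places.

Answer: 1.7849 -12.0762

Derivation:
joint[0] = (0.0000, 0.0000)  (base)
link 0: phi[0] = 140 = 140 deg
  cos(140 deg) = -0.7660, sin(140 deg) = 0.6428
  joint[1] = (0.0000, 0.0000) + 2.5 * (-0.7660, 0.6428) = (0.0000 + -1.9151, 0.0000 + 1.6070) = (-1.9151, 1.6070)
link 1: phi[1] = 140 + 40 = 180 deg
  cos(180 deg) = -1.0000, sin(180 deg) = 0.0000
  joint[2] = (-1.9151, 1.6070) + 4.2 * (-1.0000, 0.0000) = (-1.9151 + -4.2000, 1.6070 + 0.0000) = (-6.1151, 1.6070)
link 2: phi[2] = 140 + 40 + 120 = 300 deg
  cos(300 deg) = 0.5000, sin(300 deg) = -0.8660
  joint[3] = (-6.1151, 1.6070) + 5.2 * (0.5000, -0.8660) = (-6.1151 + 2.6000, 1.6070 + -4.5033) = (-3.5151, -2.8964)
link 3: phi[3] = 140 + 40 + 120 + 0 = 300 deg
  cos(300 deg) = 0.5000, sin(300 deg) = -0.8660
  joint[4] = (-3.5151, -2.8964) + 10.6 * (0.5000, -0.8660) = (-3.5151 + 5.3000, -2.8964 + -9.1799) = (1.7849, -12.0762)
End effector: (1.7849, -12.0762)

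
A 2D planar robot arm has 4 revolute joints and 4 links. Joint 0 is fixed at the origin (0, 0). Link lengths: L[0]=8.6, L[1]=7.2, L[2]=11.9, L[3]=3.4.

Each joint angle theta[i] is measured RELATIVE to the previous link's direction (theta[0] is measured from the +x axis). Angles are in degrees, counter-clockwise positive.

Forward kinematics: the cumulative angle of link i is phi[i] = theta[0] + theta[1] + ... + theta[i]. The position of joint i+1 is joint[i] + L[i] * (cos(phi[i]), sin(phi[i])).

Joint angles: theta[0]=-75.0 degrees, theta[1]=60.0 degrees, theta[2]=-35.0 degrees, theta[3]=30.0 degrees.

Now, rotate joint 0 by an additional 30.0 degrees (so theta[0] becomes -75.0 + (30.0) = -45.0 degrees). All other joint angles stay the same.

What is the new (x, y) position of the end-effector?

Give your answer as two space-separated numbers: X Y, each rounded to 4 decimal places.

joint[0] = (0.0000, 0.0000)  (base)
link 0: phi[0] = -45 = -45 deg
  cos(-45 deg) = 0.7071, sin(-45 deg) = -0.7071
  joint[1] = (0.0000, 0.0000) + 8.6 * (0.7071, -0.7071) = (0.0000 + 6.0811, 0.0000 + -6.0811) = (6.0811, -6.0811)
link 1: phi[1] = -45 + 60 = 15 deg
  cos(15 deg) = 0.9659, sin(15 deg) = 0.2588
  joint[2] = (6.0811, -6.0811) + 7.2 * (0.9659, 0.2588) = (6.0811 + 6.9547, -6.0811 + 1.8635) = (13.0358, -4.2176)
link 2: phi[2] = -45 + 60 + -35 = -20 deg
  cos(-20 deg) = 0.9397, sin(-20 deg) = -0.3420
  joint[3] = (13.0358, -4.2176) + 11.9 * (0.9397, -0.3420) = (13.0358 + 11.1823, -4.2176 + -4.0700) = (24.2181, -8.2877)
link 3: phi[3] = -45 + 60 + -35 + 30 = 10 deg
  cos(10 deg) = 0.9848, sin(10 deg) = 0.1736
  joint[4] = (24.2181, -8.2877) + 3.4 * (0.9848, 0.1736) = (24.2181 + 3.3483, -8.2877 + 0.5904) = (27.5665, -7.6973)
End effector: (27.5665, -7.6973)

Answer: 27.5665 -7.6973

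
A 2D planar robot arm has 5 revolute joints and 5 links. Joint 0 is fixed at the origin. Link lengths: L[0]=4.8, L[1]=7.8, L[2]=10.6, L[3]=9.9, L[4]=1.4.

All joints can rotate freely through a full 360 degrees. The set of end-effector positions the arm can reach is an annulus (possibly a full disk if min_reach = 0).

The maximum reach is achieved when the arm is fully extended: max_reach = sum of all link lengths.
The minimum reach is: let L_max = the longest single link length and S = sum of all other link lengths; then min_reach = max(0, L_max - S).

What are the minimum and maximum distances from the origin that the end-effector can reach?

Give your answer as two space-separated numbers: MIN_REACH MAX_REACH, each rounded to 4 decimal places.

Link lengths: [4.8, 7.8, 10.6, 9.9, 1.4]
max_reach = 4.8 + 7.8 + 10.6 + 9.9 + 1.4 = 34.5
L_max = max([4.8, 7.8, 10.6, 9.9, 1.4]) = 10.6
S (sum of others) = 34.5 - 10.6 = 23.9
min_reach = max(0, 10.6 - 23.9) = max(0, -13.3) = 0

Answer: 0.0000 34.5000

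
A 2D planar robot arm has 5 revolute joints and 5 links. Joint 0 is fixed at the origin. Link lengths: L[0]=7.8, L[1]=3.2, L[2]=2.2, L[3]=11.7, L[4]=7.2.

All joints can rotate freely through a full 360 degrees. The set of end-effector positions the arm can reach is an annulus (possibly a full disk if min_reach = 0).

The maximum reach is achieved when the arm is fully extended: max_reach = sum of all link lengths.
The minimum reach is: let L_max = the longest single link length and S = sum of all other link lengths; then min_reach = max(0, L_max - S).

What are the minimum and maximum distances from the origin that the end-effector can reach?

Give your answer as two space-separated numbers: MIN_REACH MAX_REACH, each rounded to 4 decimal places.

Answer: 0.0000 32.1000

Derivation:
Link lengths: [7.8, 3.2, 2.2, 11.7, 7.2]
max_reach = 7.8 + 3.2 + 2.2 + 11.7 + 7.2 = 32.1
L_max = max([7.8, 3.2, 2.2, 11.7, 7.2]) = 11.7
S (sum of others) = 32.1 - 11.7 = 20.4
min_reach = max(0, 11.7 - 20.4) = max(0, -8.7) = 0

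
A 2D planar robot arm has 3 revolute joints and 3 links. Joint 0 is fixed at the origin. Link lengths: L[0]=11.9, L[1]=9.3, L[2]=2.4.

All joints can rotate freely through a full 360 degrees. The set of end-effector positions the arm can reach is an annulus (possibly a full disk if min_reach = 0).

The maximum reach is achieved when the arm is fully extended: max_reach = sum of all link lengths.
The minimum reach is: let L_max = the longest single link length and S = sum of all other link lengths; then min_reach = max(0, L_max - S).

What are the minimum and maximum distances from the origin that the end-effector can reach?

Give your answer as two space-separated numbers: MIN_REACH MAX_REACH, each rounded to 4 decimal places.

Answer: 0.2000 23.6000

Derivation:
Link lengths: [11.9, 9.3, 2.4]
max_reach = 11.9 + 9.3 + 2.4 = 23.6
L_max = max([11.9, 9.3, 2.4]) = 11.9
S (sum of others) = 23.6 - 11.9 = 11.7
min_reach = max(0, 11.9 - 11.7) = max(0, 0.2) = 0.2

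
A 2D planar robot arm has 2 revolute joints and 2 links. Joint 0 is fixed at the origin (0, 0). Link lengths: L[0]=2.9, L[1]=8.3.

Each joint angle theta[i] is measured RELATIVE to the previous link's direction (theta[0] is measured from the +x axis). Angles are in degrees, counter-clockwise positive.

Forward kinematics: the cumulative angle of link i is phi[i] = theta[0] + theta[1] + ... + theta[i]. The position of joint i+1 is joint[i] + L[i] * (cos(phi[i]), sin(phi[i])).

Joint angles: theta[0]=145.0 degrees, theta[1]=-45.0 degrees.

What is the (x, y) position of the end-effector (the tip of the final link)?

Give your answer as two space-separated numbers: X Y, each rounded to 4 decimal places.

joint[0] = (0.0000, 0.0000)  (base)
link 0: phi[0] = 145 = 145 deg
  cos(145 deg) = -0.8192, sin(145 deg) = 0.5736
  joint[1] = (0.0000, 0.0000) + 2.9 * (-0.8192, 0.5736) = (0.0000 + -2.3755, 0.0000 + 1.6634) = (-2.3755, 1.6634)
link 1: phi[1] = 145 + -45 = 100 deg
  cos(100 deg) = -0.1736, sin(100 deg) = 0.9848
  joint[2] = (-2.3755, 1.6634) + 8.3 * (-0.1736, 0.9848) = (-2.3755 + -1.4413, 1.6634 + 8.1739) = (-3.8168, 9.8373)
End effector: (-3.8168, 9.8373)

Answer: -3.8168 9.8373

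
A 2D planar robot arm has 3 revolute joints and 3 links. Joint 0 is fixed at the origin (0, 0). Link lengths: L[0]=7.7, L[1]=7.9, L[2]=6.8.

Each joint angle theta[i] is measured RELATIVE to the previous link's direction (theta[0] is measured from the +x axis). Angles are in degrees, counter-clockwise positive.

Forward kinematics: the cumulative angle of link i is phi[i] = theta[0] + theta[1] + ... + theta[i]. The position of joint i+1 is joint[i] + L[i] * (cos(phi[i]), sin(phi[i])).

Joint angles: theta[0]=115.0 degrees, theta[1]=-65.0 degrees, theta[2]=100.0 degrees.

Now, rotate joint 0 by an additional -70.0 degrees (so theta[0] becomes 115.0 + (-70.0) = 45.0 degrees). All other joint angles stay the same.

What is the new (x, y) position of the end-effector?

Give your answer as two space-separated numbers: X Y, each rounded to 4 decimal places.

Answer: 14.0491 9.4395

Derivation:
joint[0] = (0.0000, 0.0000)  (base)
link 0: phi[0] = 45 = 45 deg
  cos(45 deg) = 0.7071, sin(45 deg) = 0.7071
  joint[1] = (0.0000, 0.0000) + 7.7 * (0.7071, 0.7071) = (0.0000 + 5.4447, 0.0000 + 5.4447) = (5.4447, 5.4447)
link 1: phi[1] = 45 + -65 = -20 deg
  cos(-20 deg) = 0.9397, sin(-20 deg) = -0.3420
  joint[2] = (5.4447, 5.4447) + 7.9 * (0.9397, -0.3420) = (5.4447 + 7.4236, 5.4447 + -2.7020) = (12.8683, 2.7428)
link 2: phi[2] = 45 + -65 + 100 = 80 deg
  cos(80 deg) = 0.1736, sin(80 deg) = 0.9848
  joint[3] = (12.8683, 2.7428) + 6.8 * (0.1736, 0.9848) = (12.8683 + 1.1808, 2.7428 + 6.6967) = (14.0491, 9.4395)
End effector: (14.0491, 9.4395)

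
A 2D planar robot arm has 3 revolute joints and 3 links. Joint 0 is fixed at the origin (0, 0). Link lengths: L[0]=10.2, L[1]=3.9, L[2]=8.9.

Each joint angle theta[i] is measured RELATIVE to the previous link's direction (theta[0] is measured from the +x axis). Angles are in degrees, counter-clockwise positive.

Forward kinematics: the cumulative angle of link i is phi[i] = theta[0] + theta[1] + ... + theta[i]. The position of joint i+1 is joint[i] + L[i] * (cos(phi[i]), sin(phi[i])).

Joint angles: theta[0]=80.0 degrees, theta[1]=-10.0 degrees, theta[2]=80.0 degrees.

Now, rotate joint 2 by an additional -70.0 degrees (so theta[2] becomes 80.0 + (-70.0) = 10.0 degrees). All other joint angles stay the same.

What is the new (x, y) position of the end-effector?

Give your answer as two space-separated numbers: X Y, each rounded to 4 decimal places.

joint[0] = (0.0000, 0.0000)  (base)
link 0: phi[0] = 80 = 80 deg
  cos(80 deg) = 0.1736, sin(80 deg) = 0.9848
  joint[1] = (0.0000, 0.0000) + 10.2 * (0.1736, 0.9848) = (0.0000 + 1.7712, 0.0000 + 10.0450) = (1.7712, 10.0450)
link 1: phi[1] = 80 + -10 = 70 deg
  cos(70 deg) = 0.3420, sin(70 deg) = 0.9397
  joint[2] = (1.7712, 10.0450) + 3.9 * (0.3420, 0.9397) = (1.7712 + 1.3339, 10.0450 + 3.6648) = (3.1051, 13.7098)
link 2: phi[2] = 80 + -10 + 10 = 80 deg
  cos(80 deg) = 0.1736, sin(80 deg) = 0.9848
  joint[3] = (3.1051, 13.7098) + 8.9 * (0.1736, 0.9848) = (3.1051 + 1.5455, 13.7098 + 8.7648) = (4.6506, 22.4746)
End effector: (4.6506, 22.4746)

Answer: 4.6506 22.4746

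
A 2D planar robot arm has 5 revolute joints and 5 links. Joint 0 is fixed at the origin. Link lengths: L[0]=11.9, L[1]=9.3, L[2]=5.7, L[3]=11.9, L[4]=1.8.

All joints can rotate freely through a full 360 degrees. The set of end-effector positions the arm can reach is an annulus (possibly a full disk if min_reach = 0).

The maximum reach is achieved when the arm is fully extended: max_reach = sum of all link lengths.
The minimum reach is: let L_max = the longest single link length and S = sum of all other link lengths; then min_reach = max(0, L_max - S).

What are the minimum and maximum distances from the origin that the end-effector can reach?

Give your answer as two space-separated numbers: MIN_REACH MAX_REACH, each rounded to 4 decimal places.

Link lengths: [11.9, 9.3, 5.7, 11.9, 1.8]
max_reach = 11.9 + 9.3 + 5.7 + 11.9 + 1.8 = 40.6
L_max = max([11.9, 9.3, 5.7, 11.9, 1.8]) = 11.9
S (sum of others) = 40.6 - 11.9 = 28.7
min_reach = max(0, 11.9 - 28.7) = max(0, -16.8) = 0

Answer: 0.0000 40.6000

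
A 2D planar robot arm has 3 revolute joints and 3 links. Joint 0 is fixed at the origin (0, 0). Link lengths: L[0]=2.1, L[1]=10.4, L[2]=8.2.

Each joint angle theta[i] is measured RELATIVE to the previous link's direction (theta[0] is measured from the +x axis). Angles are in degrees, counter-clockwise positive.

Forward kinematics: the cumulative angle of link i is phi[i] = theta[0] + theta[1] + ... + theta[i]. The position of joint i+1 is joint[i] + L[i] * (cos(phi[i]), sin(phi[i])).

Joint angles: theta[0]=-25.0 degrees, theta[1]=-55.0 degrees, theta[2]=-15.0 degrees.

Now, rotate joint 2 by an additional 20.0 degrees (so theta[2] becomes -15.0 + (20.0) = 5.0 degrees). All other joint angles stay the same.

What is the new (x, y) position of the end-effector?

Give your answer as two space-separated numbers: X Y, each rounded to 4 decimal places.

joint[0] = (0.0000, 0.0000)  (base)
link 0: phi[0] = -25 = -25 deg
  cos(-25 deg) = 0.9063, sin(-25 deg) = -0.4226
  joint[1] = (0.0000, 0.0000) + 2.1 * (0.9063, -0.4226) = (0.0000 + 1.9032, 0.0000 + -0.8875) = (1.9032, -0.8875)
link 1: phi[1] = -25 + -55 = -80 deg
  cos(-80 deg) = 0.1736, sin(-80 deg) = -0.9848
  joint[2] = (1.9032, -0.8875) + 10.4 * (0.1736, -0.9848) = (1.9032 + 1.8059, -0.8875 + -10.2420) = (3.7092, -11.1295)
link 2: phi[2] = -25 + -55 + 5 = -75 deg
  cos(-75 deg) = 0.2588, sin(-75 deg) = -0.9659
  joint[3] = (3.7092, -11.1295) + 8.2 * (0.2588, -0.9659) = (3.7092 + 2.1223, -11.1295 + -7.9206) = (5.8315, -19.0501)
End effector: (5.8315, -19.0501)

Answer: 5.8315 -19.0501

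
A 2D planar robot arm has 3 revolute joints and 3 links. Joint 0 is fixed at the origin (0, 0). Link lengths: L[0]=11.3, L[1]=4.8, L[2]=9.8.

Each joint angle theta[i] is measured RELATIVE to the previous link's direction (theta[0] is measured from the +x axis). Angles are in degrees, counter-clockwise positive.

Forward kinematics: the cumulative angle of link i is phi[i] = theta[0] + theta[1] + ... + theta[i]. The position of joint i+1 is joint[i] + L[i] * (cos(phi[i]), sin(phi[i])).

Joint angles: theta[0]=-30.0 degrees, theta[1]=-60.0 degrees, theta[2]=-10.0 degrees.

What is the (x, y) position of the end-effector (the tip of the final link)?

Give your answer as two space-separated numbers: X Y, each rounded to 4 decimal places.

Answer: 8.0843 -20.1011

Derivation:
joint[0] = (0.0000, 0.0000)  (base)
link 0: phi[0] = -30 = -30 deg
  cos(-30 deg) = 0.8660, sin(-30 deg) = -0.5000
  joint[1] = (0.0000, 0.0000) + 11.3 * (0.8660, -0.5000) = (0.0000 + 9.7861, 0.0000 + -5.6500) = (9.7861, -5.6500)
link 1: phi[1] = -30 + -60 = -90 deg
  cos(-90 deg) = 0.0000, sin(-90 deg) = -1.0000
  joint[2] = (9.7861, -5.6500) + 4.8 * (0.0000, -1.0000) = (9.7861 + 0.0000, -5.6500 + -4.8000) = (9.7861, -10.4500)
link 2: phi[2] = -30 + -60 + -10 = -100 deg
  cos(-100 deg) = -0.1736, sin(-100 deg) = -0.9848
  joint[3] = (9.7861, -10.4500) + 9.8 * (-0.1736, -0.9848) = (9.7861 + -1.7018, -10.4500 + -9.6511) = (8.0843, -20.1011)
End effector: (8.0843, -20.1011)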